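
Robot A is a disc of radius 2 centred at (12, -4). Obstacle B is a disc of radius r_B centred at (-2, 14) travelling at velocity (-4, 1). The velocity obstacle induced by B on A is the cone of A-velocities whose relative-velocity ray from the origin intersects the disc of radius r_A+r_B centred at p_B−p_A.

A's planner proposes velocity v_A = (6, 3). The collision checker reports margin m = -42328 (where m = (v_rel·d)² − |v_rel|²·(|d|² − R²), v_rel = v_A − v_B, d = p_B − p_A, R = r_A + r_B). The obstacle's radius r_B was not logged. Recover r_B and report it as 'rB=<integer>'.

m = -42328
d = (-14, 18);  v_rel = (10, 2),  |v_rel|² = 104
v_rel×d = (10)·(18) − (2)·(-14) = 208
since m = R²·104 − 208²:  R² = (43264 + -42328) / 104 = 9
R = √9 = 3  ⇒  r_B = 3 − 2 = 1

rB=1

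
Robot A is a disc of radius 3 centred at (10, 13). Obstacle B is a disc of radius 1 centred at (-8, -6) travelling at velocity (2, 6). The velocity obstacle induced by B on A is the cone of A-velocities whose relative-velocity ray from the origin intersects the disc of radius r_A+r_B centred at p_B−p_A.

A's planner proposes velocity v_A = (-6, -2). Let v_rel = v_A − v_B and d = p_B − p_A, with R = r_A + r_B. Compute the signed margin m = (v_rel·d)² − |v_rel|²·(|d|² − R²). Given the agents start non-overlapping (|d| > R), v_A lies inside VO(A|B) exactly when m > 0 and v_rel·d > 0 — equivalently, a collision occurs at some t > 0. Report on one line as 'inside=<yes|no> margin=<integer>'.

d = (-18, -19),  |d|² = 685;  R = 3+1 = 4,  c = 685−4² = 669
v_rel = (-8, -8),  |v_rel|² = 128;  v_rel·d = (-8)·(-18) + (-8)·(-19) = 296
128·t² − 592·t + 669 = 0  ⇒  m = 296² − 128·669 = 1984
m = 1984 > 0,  v_rel·d = 296 > 0  ⇒  inside

inside=yes margin=1984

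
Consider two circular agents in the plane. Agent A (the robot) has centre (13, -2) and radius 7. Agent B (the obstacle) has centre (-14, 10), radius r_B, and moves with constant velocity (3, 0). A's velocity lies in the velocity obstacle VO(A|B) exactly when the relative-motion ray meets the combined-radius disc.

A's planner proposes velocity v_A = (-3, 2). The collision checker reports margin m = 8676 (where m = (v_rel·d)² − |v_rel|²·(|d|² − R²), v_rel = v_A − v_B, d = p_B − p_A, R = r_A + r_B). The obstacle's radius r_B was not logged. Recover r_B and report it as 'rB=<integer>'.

m = 8676
d = (-27, 12);  v_rel = (-6, 2),  |v_rel|² = 40
v_rel×d = (-6)·(12) − (2)·(-27) = -18
since m = R²·40 − (-18)²:  R² = (324 + 8676) / 40 = 225
R = √225 = 15  ⇒  r_B = 15 − 7 = 8

rB=8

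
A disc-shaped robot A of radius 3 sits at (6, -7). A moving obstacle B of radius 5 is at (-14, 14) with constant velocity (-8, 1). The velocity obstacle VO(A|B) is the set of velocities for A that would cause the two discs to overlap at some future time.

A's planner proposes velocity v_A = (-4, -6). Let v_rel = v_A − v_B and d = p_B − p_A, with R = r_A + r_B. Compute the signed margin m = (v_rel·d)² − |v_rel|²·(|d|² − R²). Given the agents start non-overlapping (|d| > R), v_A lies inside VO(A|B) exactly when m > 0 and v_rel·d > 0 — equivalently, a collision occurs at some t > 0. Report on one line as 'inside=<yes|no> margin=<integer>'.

d = (-20, 21),  |d|² = 841;  R = 3+5 = 8,  c = 841−8² = 777
v_rel = (4, -7),  |v_rel|² = 65;  v_rel·d = (4)·(-20) + (-7)·(21) = -227
65·t² + 454·t + 777 = 0  ⇒  m = (-227)² − 65·777 = 1024
m = 1024 > 0,  v_rel·d = -227 < 0  ⇒  outside

inside=no margin=1024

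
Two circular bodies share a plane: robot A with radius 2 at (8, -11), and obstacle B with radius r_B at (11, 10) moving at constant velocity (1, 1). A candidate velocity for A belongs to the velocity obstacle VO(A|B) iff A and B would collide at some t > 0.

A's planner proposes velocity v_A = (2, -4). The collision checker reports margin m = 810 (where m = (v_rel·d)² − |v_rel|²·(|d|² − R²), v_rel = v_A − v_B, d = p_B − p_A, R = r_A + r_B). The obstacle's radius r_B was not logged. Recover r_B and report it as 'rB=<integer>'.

m = 810
d = (3, 21);  v_rel = (1, -5),  |v_rel|² = 26
v_rel×d = (1)·(21) − (-5)·(3) = 36
since m = R²·26 − 36²:  R² = (1296 + 810) / 26 = 81
R = √81 = 9  ⇒  r_B = 9 − 2 = 7

rB=7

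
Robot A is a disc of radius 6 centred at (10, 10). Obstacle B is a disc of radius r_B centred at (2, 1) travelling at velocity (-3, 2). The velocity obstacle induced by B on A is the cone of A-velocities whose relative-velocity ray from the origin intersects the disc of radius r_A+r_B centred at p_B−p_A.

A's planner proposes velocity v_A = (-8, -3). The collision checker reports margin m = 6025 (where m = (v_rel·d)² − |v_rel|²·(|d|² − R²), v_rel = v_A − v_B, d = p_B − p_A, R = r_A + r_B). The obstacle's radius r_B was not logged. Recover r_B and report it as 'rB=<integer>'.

m = 6025
d = (-8, -9);  v_rel = (-5, -5),  |v_rel|² = 50
v_rel×d = (-5)·(-9) − (-5)·(-8) = 5
since m = R²·50 − 5²:  R² = (25 + 6025) / 50 = 121
R = √121 = 11  ⇒  r_B = 11 − 6 = 5

rB=5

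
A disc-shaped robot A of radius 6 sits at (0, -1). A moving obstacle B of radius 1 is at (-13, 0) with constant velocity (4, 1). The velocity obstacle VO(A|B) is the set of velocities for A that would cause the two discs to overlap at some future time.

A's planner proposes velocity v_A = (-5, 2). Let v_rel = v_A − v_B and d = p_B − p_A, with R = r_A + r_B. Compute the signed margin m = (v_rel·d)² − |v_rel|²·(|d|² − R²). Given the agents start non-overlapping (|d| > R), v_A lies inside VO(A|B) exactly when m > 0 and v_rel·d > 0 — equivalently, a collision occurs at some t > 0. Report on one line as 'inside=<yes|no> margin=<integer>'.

d = (-13, 1),  |d|² = 170;  R = 6+1 = 7,  c = 170−7² = 121
v_rel = (-9, 1),  |v_rel|² = 82;  v_rel·d = (-9)·(-13) + (1)·(1) = 118
82·t² − 236·t + 121 = 0  ⇒  m = 118² − 82·121 = 4002
m = 4002 > 0,  v_rel·d = 118 > 0  ⇒  inside

inside=yes margin=4002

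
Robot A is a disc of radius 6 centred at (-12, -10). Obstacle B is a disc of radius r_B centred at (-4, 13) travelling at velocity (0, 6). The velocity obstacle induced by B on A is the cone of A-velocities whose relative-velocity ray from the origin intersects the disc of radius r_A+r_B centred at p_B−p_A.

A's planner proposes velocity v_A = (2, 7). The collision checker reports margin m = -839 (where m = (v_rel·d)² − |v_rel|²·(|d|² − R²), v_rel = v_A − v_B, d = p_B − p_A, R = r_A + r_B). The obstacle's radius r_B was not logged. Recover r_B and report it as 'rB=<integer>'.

m = -839
d = (8, 23);  v_rel = (2, 1),  |v_rel|² = 5
v_rel×d = (2)·(23) − (1)·(8) = 38
since m = R²·5 − 38²:  R² = (1444 + -839) / 5 = 121
R = √121 = 11  ⇒  r_B = 11 − 6 = 5

rB=5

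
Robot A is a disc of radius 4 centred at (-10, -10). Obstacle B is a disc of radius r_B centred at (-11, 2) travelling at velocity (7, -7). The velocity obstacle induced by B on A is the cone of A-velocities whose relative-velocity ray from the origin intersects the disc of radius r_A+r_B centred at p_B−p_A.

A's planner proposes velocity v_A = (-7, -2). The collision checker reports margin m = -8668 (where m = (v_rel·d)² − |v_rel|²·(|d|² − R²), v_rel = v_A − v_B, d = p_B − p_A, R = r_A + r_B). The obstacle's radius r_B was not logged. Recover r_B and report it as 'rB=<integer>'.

m = -8668
d = (-1, 12);  v_rel = (-14, 5),  |v_rel|² = 221
v_rel×d = (-14)·(12) − (5)·(-1) = -163
since m = R²·221 − (-163)²:  R² = (26569 + -8668) / 221 = 81
R = √81 = 9  ⇒  r_B = 9 − 4 = 5

rB=5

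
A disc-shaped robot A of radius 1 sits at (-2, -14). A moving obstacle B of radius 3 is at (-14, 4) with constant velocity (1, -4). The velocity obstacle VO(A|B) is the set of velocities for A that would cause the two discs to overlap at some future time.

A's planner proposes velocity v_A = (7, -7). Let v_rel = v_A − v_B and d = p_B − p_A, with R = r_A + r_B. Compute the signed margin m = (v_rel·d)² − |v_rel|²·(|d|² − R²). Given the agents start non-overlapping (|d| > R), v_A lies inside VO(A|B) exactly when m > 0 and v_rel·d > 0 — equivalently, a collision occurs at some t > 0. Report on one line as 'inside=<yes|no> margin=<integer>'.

d = (-12, 18),  |d|² = 468;  R = 1+3 = 4,  c = 468−4² = 452
v_rel = (6, -3),  |v_rel|² = 45;  v_rel·d = (6)·(-12) + (-3)·(18) = -126
45·t² + 252·t + 452 = 0  ⇒  m = (-126)² − 45·452 = -4464
m = -4464 < 0,  v_rel·d = -126 < 0  ⇒  outside

inside=no margin=-4464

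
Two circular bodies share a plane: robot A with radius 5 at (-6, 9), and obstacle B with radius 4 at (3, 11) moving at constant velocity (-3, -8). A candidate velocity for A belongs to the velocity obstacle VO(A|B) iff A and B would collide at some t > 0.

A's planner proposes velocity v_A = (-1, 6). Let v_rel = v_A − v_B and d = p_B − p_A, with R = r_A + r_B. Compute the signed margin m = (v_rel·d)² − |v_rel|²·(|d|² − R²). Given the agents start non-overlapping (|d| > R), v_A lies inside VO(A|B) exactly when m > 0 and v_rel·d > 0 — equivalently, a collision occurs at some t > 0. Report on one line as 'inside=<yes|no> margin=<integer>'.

d = (9, 2),  |d|² = 85;  R = 5+4 = 9,  c = 85−9² = 4
v_rel = (2, 14),  |v_rel|² = 200;  v_rel·d = (2)·(9) + (14)·(2) = 46
200·t² − 92·t + 4 = 0  ⇒  m = 46² − 200·4 = 1316
m = 1316 > 0,  v_rel·d = 46 > 0  ⇒  inside

inside=yes margin=1316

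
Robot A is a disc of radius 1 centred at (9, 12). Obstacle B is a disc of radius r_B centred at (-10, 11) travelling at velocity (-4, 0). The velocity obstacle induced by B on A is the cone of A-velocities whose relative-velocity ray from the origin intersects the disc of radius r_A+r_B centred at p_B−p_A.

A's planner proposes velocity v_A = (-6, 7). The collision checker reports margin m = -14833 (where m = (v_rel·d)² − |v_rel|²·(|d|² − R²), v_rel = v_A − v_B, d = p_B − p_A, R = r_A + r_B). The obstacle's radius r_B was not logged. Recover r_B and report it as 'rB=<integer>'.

m = -14833
d = (-19, -1);  v_rel = (-2, 7),  |v_rel|² = 53
v_rel×d = (-2)·(-1) − (7)·(-19) = 135
since m = R²·53 − 135²:  R² = (18225 + -14833) / 53 = 64
R = √64 = 8  ⇒  r_B = 8 − 1 = 7

rB=7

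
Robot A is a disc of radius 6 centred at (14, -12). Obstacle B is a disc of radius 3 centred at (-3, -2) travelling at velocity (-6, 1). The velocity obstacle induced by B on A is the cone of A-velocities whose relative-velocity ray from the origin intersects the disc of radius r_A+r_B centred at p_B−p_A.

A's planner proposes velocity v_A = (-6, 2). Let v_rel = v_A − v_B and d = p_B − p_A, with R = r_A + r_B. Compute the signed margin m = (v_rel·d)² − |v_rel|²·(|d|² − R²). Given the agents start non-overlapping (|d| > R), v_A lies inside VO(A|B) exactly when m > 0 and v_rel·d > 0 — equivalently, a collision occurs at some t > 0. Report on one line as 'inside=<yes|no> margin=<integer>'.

d = (-17, 10),  |d|² = 389;  R = 6+3 = 9,  c = 389−9² = 308
v_rel = (0, 1),  |v_rel|² = 1;  v_rel·d = (0)·(-17) + (1)·(10) = 10
1·t² − 20·t + 308 = 0  ⇒  m = 10² − 1·308 = -208
m = -208 < 0,  v_rel·d = 10 > 0  ⇒  outside

inside=no margin=-208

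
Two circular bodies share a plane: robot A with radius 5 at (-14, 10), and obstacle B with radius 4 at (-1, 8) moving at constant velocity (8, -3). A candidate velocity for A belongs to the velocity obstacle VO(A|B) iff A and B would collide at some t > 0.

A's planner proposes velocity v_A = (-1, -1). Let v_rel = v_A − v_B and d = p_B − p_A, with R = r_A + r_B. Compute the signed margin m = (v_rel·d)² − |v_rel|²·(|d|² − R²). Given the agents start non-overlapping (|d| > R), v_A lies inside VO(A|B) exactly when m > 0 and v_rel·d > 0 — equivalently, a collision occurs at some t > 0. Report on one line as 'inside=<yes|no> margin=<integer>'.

d = (13, -2),  |d|² = 173;  R = 5+4 = 9,  c = 173−9² = 92
v_rel = (-9, 2),  |v_rel|² = 85;  v_rel·d = (-9)·(13) + (2)·(-2) = -121
85·t² + 242·t + 92 = 0  ⇒  m = (-121)² − 85·92 = 6821
m = 6821 > 0,  v_rel·d = -121 < 0  ⇒  outside

inside=no margin=6821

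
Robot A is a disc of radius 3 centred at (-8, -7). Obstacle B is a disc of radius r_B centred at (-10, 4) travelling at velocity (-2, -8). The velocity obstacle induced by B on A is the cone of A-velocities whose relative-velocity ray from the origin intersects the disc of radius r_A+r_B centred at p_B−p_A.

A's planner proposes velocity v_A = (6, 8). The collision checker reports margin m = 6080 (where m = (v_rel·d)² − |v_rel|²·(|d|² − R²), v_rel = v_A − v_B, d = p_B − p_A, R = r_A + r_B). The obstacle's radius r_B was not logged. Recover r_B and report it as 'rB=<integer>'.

m = 6080
d = (-2, 11);  v_rel = (8, 16),  |v_rel|² = 320
v_rel×d = (8)·(11) − (16)·(-2) = 120
since m = R²·320 − 120²:  R² = (14400 + 6080) / 320 = 64
R = √64 = 8  ⇒  r_B = 8 − 3 = 5

rB=5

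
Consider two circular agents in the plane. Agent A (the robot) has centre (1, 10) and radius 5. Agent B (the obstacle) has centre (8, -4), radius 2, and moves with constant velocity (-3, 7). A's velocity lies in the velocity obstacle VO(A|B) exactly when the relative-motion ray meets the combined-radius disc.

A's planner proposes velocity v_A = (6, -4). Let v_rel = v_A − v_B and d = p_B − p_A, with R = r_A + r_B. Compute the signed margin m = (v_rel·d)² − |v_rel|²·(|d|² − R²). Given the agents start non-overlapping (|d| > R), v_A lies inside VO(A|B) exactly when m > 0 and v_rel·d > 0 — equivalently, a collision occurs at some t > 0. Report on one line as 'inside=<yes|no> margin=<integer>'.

d = (7, -14),  |d|² = 245;  R = 5+2 = 7,  c = 245−7² = 196
v_rel = (9, -11),  |v_rel|² = 202;  v_rel·d = (9)·(7) + (-11)·(-14) = 217
202·t² − 434·t + 196 = 0  ⇒  m = 217² − 202·196 = 7497
m = 7497 > 0,  v_rel·d = 217 > 0  ⇒  inside

inside=yes margin=7497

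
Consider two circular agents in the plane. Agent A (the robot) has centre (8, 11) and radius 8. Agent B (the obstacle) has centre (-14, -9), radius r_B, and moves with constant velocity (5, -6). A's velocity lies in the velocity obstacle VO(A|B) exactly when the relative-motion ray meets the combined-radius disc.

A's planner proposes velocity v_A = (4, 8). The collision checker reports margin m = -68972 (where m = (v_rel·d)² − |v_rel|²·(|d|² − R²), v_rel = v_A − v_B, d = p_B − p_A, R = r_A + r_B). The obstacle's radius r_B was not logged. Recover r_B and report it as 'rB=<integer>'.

m = -68972
d = (-22, -20);  v_rel = (-1, 14),  |v_rel|² = 197
v_rel×d = (-1)·(-20) − (14)·(-22) = 328
since m = R²·197 − 328²:  R² = (107584 + -68972) / 197 = 196
R = √196 = 14  ⇒  r_B = 14 − 8 = 6

rB=6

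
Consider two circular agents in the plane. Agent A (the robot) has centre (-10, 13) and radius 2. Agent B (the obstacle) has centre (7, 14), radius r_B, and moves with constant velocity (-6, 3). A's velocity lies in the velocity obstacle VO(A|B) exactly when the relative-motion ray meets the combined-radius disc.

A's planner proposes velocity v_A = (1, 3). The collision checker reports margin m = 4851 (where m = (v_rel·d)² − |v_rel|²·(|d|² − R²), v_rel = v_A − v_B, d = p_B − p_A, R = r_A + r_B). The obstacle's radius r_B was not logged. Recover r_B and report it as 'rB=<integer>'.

m = 4851
d = (17, 1);  v_rel = (7, 0),  |v_rel|² = 49
v_rel×d = (7)·(1) − (0)·(17) = 7
since m = R²·49 − 7²:  R² = (49 + 4851) / 49 = 100
R = √100 = 10  ⇒  r_B = 10 − 2 = 8

rB=8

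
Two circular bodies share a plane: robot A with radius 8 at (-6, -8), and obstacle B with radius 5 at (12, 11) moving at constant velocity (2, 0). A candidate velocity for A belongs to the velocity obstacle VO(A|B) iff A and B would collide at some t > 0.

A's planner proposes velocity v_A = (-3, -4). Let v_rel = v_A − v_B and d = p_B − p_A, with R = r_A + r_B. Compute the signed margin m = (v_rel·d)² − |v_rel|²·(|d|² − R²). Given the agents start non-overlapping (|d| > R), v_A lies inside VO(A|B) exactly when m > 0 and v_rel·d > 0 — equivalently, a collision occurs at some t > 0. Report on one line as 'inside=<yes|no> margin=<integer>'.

d = (18, 19),  |d|² = 685;  R = 8+5 = 13,  c = 685−13² = 516
v_rel = (-5, -4),  |v_rel|² = 41;  v_rel·d = (-5)·(18) + (-4)·(19) = -166
41·t² + 332·t + 516 = 0  ⇒  m = (-166)² − 41·516 = 6400
m = 6400 > 0,  v_rel·d = -166 < 0  ⇒  outside

inside=no margin=6400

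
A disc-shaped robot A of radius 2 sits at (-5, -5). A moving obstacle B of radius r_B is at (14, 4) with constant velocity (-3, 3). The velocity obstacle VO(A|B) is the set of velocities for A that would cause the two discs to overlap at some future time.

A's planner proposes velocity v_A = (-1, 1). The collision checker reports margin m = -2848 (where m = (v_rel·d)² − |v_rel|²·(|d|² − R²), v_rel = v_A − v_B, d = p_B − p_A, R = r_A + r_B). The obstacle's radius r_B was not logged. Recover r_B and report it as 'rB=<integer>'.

m = -2848
d = (19, 9);  v_rel = (2, -2),  |v_rel|² = 8
v_rel×d = (2)·(9) − (-2)·(19) = 56
since m = R²·8 − 56²:  R² = (3136 + -2848) / 8 = 36
R = √36 = 6  ⇒  r_B = 6 − 2 = 4

rB=4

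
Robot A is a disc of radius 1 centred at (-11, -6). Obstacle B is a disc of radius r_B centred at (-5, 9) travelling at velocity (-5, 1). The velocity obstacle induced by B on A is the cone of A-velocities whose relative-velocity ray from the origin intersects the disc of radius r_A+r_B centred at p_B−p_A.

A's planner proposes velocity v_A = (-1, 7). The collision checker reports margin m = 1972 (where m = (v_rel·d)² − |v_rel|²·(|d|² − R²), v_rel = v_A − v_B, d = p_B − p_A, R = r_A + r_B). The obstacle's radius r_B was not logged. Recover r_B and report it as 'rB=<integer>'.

m = 1972
d = (6, 15);  v_rel = (4, 6),  |v_rel|² = 52
v_rel×d = (4)·(15) − (6)·(6) = 24
since m = R²·52 − 24²:  R² = (576 + 1972) / 52 = 49
R = √49 = 7  ⇒  r_B = 7 − 1 = 6

rB=6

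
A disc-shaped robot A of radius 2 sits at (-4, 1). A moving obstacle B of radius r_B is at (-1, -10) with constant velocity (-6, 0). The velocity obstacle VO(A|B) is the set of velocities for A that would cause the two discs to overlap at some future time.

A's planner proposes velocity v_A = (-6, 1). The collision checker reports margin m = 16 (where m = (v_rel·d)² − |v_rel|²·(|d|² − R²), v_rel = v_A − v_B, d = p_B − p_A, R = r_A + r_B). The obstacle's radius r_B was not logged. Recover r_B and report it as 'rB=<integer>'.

m = 16
d = (3, -11);  v_rel = (0, 1),  |v_rel|² = 1
v_rel×d = (0)·(-11) − (1)·(3) = -3
since m = R²·1 − (-3)²:  R² = (9 + 16) / 1 = 25
R = √25 = 5  ⇒  r_B = 5 − 2 = 3

rB=3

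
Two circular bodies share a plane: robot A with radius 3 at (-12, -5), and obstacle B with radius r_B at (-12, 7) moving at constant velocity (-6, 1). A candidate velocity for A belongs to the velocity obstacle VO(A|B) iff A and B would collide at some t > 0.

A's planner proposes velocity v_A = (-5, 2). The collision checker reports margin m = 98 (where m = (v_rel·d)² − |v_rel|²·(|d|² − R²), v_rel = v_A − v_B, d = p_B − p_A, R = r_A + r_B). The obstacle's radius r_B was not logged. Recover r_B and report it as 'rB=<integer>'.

m = 98
d = (0, 12);  v_rel = (1, 1),  |v_rel|² = 2
v_rel×d = (1)·(12) − (1)·(0) = 12
since m = R²·2 − 12²:  R² = (144 + 98) / 2 = 121
R = √121 = 11  ⇒  r_B = 11 − 3 = 8

rB=8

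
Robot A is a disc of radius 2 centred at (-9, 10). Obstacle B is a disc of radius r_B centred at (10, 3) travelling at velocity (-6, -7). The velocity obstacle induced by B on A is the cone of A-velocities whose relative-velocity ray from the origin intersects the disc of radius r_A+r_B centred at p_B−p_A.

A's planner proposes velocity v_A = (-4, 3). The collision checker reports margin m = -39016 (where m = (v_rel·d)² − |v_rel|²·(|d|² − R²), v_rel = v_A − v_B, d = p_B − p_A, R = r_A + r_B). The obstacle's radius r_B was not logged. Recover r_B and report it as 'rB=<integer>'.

m = -39016
d = (19, -7);  v_rel = (2, 10),  |v_rel|² = 104
v_rel×d = (2)·(-7) − (10)·(19) = -204
since m = R²·104 − (-204)²:  R² = (41616 + -39016) / 104 = 25
R = √25 = 5  ⇒  r_B = 5 − 2 = 3

rB=3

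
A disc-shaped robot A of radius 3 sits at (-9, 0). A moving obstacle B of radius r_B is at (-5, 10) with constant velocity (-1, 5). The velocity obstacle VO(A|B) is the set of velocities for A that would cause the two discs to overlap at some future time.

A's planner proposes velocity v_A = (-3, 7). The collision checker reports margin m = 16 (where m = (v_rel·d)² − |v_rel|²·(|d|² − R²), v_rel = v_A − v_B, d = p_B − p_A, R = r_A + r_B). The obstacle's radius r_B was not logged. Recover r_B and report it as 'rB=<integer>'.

m = 16
d = (4, 10);  v_rel = (-2, 2),  |v_rel|² = 8
v_rel×d = (-2)·(10) − (2)·(4) = -28
since m = R²·8 − (-28)²:  R² = (784 + 16) / 8 = 100
R = √100 = 10  ⇒  r_B = 10 − 3 = 7

rB=7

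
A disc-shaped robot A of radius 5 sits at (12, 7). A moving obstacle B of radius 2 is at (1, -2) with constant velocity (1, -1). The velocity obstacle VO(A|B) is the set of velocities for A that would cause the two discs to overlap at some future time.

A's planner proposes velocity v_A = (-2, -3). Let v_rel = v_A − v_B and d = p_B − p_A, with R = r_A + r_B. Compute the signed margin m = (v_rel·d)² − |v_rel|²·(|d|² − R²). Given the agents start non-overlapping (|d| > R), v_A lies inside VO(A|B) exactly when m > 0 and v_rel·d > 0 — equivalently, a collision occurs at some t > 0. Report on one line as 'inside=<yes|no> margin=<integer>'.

d = (-11, -9),  |d|² = 202;  R = 5+2 = 7,  c = 202−7² = 153
v_rel = (-3, -2),  |v_rel|² = 13;  v_rel·d = (-3)·(-11) + (-2)·(-9) = 51
13·t² − 102·t + 153 = 0  ⇒  m = 51² − 13·153 = 612
m = 612 > 0,  v_rel·d = 51 > 0  ⇒  inside

inside=yes margin=612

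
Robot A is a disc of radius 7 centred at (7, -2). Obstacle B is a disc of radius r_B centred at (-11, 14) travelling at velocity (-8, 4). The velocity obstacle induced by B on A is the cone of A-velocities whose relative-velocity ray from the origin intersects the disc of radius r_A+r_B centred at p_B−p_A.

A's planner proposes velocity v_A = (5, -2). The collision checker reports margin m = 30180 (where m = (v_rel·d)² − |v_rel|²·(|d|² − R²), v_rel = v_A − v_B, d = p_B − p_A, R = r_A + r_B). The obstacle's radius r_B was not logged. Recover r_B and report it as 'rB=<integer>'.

m = 30180
d = (-18, 16);  v_rel = (13, -6),  |v_rel|² = 205
v_rel×d = (13)·(16) − (-6)·(-18) = 100
since m = R²·205 − 100²:  R² = (10000 + 30180) / 205 = 196
R = √196 = 14  ⇒  r_B = 14 − 7 = 7

rB=7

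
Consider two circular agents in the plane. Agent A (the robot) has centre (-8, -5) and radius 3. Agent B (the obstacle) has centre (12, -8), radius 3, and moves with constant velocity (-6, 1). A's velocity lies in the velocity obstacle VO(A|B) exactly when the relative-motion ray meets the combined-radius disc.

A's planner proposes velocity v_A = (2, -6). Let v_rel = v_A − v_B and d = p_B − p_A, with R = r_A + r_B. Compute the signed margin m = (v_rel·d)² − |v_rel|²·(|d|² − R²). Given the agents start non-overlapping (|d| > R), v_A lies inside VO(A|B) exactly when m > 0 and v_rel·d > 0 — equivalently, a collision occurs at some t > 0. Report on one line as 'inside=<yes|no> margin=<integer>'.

d = (20, -3),  |d|² = 409;  R = 3+3 = 6,  c = 409−6² = 373
v_rel = (8, -7),  |v_rel|² = 113;  v_rel·d = (8)·(20) + (-7)·(-3) = 181
113·t² − 362·t + 373 = 0  ⇒  m = 181² − 113·373 = -9388
m = -9388 < 0,  v_rel·d = 181 > 0  ⇒  outside

inside=no margin=-9388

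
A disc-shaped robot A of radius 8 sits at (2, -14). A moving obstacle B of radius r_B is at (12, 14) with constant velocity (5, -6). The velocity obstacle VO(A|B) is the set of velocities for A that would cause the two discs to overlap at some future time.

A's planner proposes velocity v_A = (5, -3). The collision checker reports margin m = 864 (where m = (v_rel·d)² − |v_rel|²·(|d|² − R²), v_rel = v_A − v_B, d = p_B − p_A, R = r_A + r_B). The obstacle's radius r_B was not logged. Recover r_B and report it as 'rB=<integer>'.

m = 864
d = (10, 28);  v_rel = (0, 3),  |v_rel|² = 9
v_rel×d = (0)·(28) − (3)·(10) = -30
since m = R²·9 − (-30)²:  R² = (900 + 864) / 9 = 196
R = √196 = 14  ⇒  r_B = 14 − 8 = 6

rB=6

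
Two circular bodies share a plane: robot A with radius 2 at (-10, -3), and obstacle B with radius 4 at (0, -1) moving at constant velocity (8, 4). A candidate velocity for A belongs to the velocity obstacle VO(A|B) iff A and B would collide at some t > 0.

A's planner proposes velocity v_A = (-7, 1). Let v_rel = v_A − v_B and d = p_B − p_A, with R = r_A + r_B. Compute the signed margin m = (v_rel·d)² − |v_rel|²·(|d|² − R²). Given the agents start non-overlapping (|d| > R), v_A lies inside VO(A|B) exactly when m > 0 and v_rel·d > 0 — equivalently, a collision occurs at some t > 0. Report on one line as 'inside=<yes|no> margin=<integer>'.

d = (10, 2),  |d|² = 104;  R = 2+4 = 6,  c = 104−6² = 68
v_rel = (-15, -3),  |v_rel|² = 234;  v_rel·d = (-15)·(10) + (-3)·(2) = -156
234·t² + 312·t + 68 = 0  ⇒  m = (-156)² − 234·68 = 8424
m = 8424 > 0,  v_rel·d = -156 < 0  ⇒  outside

inside=no margin=8424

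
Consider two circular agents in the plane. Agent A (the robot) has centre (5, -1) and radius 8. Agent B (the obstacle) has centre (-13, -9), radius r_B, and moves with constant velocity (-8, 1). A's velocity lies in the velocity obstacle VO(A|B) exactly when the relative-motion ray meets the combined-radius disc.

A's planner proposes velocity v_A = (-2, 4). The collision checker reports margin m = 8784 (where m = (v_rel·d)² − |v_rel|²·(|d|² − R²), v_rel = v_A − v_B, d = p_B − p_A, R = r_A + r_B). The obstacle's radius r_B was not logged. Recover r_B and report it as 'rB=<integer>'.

m = 8784
d = (-18, -8);  v_rel = (6, 3),  |v_rel|² = 45
v_rel×d = (6)·(-8) − (3)·(-18) = 6
since m = R²·45 − 6²:  R² = (36 + 8784) / 45 = 196
R = √196 = 14  ⇒  r_B = 14 − 8 = 6

rB=6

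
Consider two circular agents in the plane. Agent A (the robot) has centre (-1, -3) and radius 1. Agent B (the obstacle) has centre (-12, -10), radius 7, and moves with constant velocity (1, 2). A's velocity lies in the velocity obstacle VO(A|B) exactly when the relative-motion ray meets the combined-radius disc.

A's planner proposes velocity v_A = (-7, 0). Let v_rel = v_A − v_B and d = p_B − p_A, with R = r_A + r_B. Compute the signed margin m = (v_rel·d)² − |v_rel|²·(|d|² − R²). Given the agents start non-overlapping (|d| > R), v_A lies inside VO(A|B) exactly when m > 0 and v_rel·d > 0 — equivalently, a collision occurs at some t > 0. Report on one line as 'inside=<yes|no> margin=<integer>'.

d = (-11, -7),  |d|² = 170;  R = 1+7 = 8,  c = 170−8² = 106
v_rel = (-8, -2),  |v_rel|² = 68;  v_rel·d = (-8)·(-11) + (-2)·(-7) = 102
68·t² − 204·t + 106 = 0  ⇒  m = 102² − 68·106 = 3196
m = 3196 > 0,  v_rel·d = 102 > 0  ⇒  inside

inside=yes margin=3196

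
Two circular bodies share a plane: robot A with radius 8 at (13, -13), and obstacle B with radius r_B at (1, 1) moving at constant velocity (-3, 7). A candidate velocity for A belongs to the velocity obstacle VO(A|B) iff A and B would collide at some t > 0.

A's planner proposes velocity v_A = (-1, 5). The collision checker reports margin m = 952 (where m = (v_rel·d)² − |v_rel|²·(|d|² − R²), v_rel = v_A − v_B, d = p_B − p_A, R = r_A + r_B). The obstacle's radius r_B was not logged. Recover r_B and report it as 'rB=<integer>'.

m = 952
d = (-12, 14);  v_rel = (2, -2),  |v_rel|² = 8
v_rel×d = (2)·(14) − (-2)·(-12) = 4
since m = R²·8 − 4²:  R² = (16 + 952) / 8 = 121
R = √121 = 11  ⇒  r_B = 11 − 8 = 3

rB=3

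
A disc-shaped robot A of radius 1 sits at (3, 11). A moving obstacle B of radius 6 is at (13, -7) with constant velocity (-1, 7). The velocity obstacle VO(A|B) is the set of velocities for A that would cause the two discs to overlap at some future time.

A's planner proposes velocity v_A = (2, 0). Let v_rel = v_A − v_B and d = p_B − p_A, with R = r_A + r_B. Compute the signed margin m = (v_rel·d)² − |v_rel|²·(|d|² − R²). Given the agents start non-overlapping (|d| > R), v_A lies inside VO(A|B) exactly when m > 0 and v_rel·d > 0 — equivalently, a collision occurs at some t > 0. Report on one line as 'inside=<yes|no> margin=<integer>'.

d = (10, -18),  |d|² = 424;  R = 1+6 = 7,  c = 424−7² = 375
v_rel = (3, -7),  |v_rel|² = 58;  v_rel·d = (3)·(10) + (-7)·(-18) = 156
58·t² − 312·t + 375 = 0  ⇒  m = 156² − 58·375 = 2586
m = 2586 > 0,  v_rel·d = 156 > 0  ⇒  inside

inside=yes margin=2586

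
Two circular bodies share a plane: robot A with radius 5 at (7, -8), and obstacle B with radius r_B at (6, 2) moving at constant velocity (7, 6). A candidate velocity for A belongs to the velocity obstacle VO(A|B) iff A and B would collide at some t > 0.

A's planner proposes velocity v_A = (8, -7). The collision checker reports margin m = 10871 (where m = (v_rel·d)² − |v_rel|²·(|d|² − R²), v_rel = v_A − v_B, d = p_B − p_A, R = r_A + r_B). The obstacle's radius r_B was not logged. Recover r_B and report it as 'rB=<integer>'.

m = 10871
d = (-1, 10);  v_rel = (1, -13),  |v_rel|² = 170
v_rel×d = (1)·(10) − (-13)·(-1) = -3
since m = R²·170 − (-3)²:  R² = (9 + 10871) / 170 = 64
R = √64 = 8  ⇒  r_B = 8 − 5 = 3

rB=3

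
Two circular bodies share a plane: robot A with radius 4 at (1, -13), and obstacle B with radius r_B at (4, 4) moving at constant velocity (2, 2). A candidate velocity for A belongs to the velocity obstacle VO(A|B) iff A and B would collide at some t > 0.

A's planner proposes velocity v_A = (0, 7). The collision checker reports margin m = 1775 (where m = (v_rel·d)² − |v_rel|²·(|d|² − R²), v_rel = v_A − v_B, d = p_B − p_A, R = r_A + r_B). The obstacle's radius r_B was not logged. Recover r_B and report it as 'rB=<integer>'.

m = 1775
d = (3, 17);  v_rel = (-2, 5),  |v_rel|² = 29
v_rel×d = (-2)·(17) − (5)·(3) = -49
since m = R²·29 − (-49)²:  R² = (2401 + 1775) / 29 = 144
R = √144 = 12  ⇒  r_B = 12 − 4 = 8

rB=8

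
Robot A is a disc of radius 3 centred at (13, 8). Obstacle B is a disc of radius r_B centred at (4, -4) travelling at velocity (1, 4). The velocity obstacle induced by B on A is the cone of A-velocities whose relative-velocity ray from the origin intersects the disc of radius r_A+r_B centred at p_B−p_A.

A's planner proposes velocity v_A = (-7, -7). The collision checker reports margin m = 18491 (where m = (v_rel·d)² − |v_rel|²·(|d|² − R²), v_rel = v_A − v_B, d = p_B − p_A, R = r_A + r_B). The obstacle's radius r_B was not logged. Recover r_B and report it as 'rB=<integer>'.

m = 18491
d = (-9, -12);  v_rel = (-8, -11),  |v_rel|² = 185
v_rel×d = (-8)·(-12) − (-11)·(-9) = -3
since m = R²·185 − (-3)²:  R² = (9 + 18491) / 185 = 100
R = √100 = 10  ⇒  r_B = 10 − 3 = 7

rB=7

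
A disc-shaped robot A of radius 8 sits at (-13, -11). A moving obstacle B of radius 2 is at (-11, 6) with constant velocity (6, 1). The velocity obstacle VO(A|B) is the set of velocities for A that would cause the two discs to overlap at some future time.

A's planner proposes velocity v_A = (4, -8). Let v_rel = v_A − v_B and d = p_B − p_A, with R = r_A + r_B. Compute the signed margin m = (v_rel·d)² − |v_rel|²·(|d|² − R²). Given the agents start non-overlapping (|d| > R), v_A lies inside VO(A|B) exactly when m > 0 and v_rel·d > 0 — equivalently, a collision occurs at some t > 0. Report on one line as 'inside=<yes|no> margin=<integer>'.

d = (2, 17),  |d|² = 293;  R = 8+2 = 10,  c = 293−10² = 193
v_rel = (-2, -9),  |v_rel|² = 85;  v_rel·d = (-2)·(2) + (-9)·(17) = -157
85·t² + 314·t + 193 = 0  ⇒  m = (-157)² − 85·193 = 8244
m = 8244 > 0,  v_rel·d = -157 < 0  ⇒  outside

inside=no margin=8244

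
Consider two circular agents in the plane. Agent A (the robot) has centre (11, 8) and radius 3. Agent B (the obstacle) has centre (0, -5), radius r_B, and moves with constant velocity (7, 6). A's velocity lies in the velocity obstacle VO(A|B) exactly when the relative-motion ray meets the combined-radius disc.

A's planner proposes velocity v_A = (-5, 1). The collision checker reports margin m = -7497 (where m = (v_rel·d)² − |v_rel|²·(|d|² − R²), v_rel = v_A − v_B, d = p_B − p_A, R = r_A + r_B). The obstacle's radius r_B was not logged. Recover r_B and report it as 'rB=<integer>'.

m = -7497
d = (-11, -13);  v_rel = (-12, -5),  |v_rel|² = 169
v_rel×d = (-12)·(-13) − (-5)·(-11) = 101
since m = R²·169 − 101²:  R² = (10201 + -7497) / 169 = 16
R = √16 = 4  ⇒  r_B = 4 − 3 = 1

rB=1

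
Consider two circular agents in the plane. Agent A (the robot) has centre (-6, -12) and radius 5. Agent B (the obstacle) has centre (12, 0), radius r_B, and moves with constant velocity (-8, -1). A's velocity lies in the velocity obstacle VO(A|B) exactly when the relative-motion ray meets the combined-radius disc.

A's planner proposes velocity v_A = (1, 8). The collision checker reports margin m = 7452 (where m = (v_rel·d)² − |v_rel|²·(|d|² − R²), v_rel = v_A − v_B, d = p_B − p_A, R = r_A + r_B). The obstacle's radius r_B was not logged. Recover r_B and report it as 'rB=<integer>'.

m = 7452
d = (18, 12);  v_rel = (9, 9),  |v_rel|² = 162
v_rel×d = (9)·(12) − (9)·(18) = -54
since m = R²·162 − (-54)²:  R² = (2916 + 7452) / 162 = 64
R = √64 = 8  ⇒  r_B = 8 − 5 = 3

rB=3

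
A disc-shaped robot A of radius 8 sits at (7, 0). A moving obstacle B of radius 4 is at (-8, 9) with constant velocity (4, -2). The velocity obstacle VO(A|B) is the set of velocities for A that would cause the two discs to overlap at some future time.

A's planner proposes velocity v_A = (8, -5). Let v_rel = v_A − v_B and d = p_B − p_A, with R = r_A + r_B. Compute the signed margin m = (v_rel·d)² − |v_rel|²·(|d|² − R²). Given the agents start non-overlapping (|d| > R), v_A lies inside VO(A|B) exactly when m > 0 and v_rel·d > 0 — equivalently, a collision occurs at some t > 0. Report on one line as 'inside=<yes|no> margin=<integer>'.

d = (-15, 9),  |d|² = 306;  R = 8+4 = 12,  c = 306−12² = 162
v_rel = (4, -3),  |v_rel|² = 25;  v_rel·d = (4)·(-15) + (-3)·(9) = -87
25·t² + 174·t + 162 = 0  ⇒  m = (-87)² − 25·162 = 3519
m = 3519 > 0,  v_rel·d = -87 < 0  ⇒  outside

inside=no margin=3519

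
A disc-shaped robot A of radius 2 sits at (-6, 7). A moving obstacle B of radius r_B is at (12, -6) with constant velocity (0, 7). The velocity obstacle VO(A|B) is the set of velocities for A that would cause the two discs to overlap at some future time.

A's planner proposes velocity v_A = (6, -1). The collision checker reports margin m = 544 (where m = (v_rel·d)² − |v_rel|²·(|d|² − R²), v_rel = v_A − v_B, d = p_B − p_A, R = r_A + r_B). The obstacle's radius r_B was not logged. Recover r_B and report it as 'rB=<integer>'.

m = 544
d = (18, -13);  v_rel = (6, -8),  |v_rel|² = 100
v_rel×d = (6)·(-13) − (-8)·(18) = 66
since m = R²·100 − 66²:  R² = (4356 + 544) / 100 = 49
R = √49 = 7  ⇒  r_B = 7 − 2 = 5

rB=5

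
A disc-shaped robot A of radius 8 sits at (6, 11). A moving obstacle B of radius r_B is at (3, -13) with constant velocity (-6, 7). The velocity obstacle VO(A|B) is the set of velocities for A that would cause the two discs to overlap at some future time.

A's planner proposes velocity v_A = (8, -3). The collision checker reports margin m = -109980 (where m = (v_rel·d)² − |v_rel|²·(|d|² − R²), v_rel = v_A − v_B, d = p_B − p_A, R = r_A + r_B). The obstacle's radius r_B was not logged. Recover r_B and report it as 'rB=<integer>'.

m = -109980
d = (-3, -24);  v_rel = (14, -10),  |v_rel|² = 296
v_rel×d = (14)·(-24) − (-10)·(-3) = -366
since m = R²·296 − (-366)²:  R² = (133956 + -109980) / 296 = 81
R = √81 = 9  ⇒  r_B = 9 − 8 = 1

rB=1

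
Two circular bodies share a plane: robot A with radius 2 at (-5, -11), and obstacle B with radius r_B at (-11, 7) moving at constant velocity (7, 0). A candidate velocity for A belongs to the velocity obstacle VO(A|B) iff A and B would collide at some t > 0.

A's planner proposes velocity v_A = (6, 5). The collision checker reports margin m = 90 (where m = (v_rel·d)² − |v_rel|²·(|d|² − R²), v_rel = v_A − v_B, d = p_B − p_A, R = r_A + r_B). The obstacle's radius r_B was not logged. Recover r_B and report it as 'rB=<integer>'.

m = 90
d = (-6, 18);  v_rel = (-1, 5),  |v_rel|² = 26
v_rel×d = (-1)·(18) − (5)·(-6) = 12
since m = R²·26 − 12²:  R² = (144 + 90) / 26 = 9
R = √9 = 3  ⇒  r_B = 3 − 2 = 1

rB=1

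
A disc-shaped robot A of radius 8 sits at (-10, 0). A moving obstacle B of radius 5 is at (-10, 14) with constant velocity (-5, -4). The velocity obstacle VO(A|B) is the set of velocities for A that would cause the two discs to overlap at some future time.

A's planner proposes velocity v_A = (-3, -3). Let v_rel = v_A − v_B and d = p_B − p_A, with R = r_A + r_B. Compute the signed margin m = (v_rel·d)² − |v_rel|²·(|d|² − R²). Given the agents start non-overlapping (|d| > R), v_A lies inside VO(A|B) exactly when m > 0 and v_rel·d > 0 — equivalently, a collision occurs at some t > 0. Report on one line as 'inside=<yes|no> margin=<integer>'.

d = (0, 14),  |d|² = 196;  R = 8+5 = 13,  c = 196−13² = 27
v_rel = (2, 1),  |v_rel|² = 5;  v_rel·d = (2)·(0) + (1)·(14) = 14
5·t² − 28·t + 27 = 0  ⇒  m = 14² − 5·27 = 61
m = 61 > 0,  v_rel·d = 14 > 0  ⇒  inside

inside=yes margin=61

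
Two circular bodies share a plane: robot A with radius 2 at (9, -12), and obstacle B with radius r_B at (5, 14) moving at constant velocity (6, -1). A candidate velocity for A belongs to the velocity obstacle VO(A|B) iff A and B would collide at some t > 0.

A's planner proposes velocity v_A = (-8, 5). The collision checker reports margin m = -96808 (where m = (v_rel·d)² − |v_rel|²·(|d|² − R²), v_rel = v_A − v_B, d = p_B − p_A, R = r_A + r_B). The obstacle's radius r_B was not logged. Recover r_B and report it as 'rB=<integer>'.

m = -96808
d = (-4, 26);  v_rel = (-14, 6),  |v_rel|² = 232
v_rel×d = (-14)·(26) − (6)·(-4) = -340
since m = R²·232 − (-340)²:  R² = (115600 + -96808) / 232 = 81
R = √81 = 9  ⇒  r_B = 9 − 2 = 7

rB=7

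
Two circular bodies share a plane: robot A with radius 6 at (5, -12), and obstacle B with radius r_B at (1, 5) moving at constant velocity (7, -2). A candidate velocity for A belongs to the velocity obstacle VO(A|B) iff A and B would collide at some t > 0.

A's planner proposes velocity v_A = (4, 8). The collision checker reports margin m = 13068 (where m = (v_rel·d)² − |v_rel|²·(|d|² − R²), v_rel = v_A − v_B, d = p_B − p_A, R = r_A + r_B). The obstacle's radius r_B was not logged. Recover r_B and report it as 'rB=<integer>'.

m = 13068
d = (-4, 17);  v_rel = (-3, 10),  |v_rel|² = 109
v_rel×d = (-3)·(17) − (10)·(-4) = -11
since m = R²·109 − (-11)²:  R² = (121 + 13068) / 109 = 121
R = √121 = 11  ⇒  r_B = 11 − 6 = 5

rB=5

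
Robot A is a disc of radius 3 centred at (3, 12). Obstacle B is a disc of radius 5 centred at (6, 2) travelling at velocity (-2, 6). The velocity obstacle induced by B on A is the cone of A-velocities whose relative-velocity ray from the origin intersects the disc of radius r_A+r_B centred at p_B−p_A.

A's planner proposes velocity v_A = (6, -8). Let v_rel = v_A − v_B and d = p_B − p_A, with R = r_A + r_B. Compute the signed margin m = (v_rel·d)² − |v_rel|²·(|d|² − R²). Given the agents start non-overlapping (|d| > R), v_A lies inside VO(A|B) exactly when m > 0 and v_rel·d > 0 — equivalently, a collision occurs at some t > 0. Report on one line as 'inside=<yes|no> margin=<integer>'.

d = (3, -10),  |d|² = 109;  R = 3+5 = 8,  c = 109−8² = 45
v_rel = (8, -14),  |v_rel|² = 260;  v_rel·d = (8)·(3) + (-14)·(-10) = 164
260·t² − 328·t + 45 = 0  ⇒  m = 164² − 260·45 = 15196
m = 15196 > 0,  v_rel·d = 164 > 0  ⇒  inside

inside=yes margin=15196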